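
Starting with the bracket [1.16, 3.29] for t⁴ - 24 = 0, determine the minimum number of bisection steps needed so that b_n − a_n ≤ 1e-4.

15

Initial width b − a = 3.29 − 1.16 = 2.130000.
After n steps the width is (b−a)/2^n; need (b−a)/2^n ≤ 1e-4.
So n ≥ log₂(2.130000/1e-4) = log₂(21300.0000) ≈ 14.3786.
Hence n = 15.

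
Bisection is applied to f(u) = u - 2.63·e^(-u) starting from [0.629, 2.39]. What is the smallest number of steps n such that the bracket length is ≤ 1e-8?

Initial width b − a = 2.39 − 0.629 = 1.761000.
After n steps the width is (b−a)/2^n; need (b−a)/2^n ≤ 1e-8.
So n ≥ log₂(1.761000/1e-8) = log₂(176100000.0000) ≈ 27.3918.
Hence n = 28.

28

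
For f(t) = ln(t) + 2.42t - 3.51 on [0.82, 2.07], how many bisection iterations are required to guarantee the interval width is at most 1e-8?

27

Initial width b − a = 2.07 − 0.82 = 1.250000.
After n steps the width is (b−a)/2^n; need (b−a)/2^n ≤ 1e-8.
So n ≥ log₂(1.250000/1e-8) = log₂(125000000.0000) ≈ 26.8974.
Hence n = 27.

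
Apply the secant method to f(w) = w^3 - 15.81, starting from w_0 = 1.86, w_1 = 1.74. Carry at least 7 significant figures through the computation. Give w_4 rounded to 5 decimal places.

f(w_0) = -9.375144, f(w_1) = -10.541976
w_2 = 1.740000 - (-10.541976)·(1.740000 - 1.860000)/(-10.541976 - (-9.375144)) = 2.824164; f(w_2) = 6.715254
w_3 = 2.824164 - (6.715254)·(2.824164 - 1.740000)/(6.715254 - (-10.541976)) = 2.402286; f(w_3) = -1.946452
w_4 = 2.402286 - (-1.946452)·(2.402286 - 2.824164)/(-1.946452 - (6.715254)) = 2.497090; f(w_4) = -0.239490

2.49709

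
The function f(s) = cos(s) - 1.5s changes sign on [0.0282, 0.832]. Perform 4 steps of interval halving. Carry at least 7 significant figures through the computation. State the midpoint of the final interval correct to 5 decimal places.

f(0.028200) = 0.957302, f(0.832000) = -0.574601 (opposite signs)
step 1: m = 0.430100, f(m) = 0.263774 > 0 → root in [0.430100, 0.832000]
step 2: m = 0.631050, f(m) = -0.139167 < 0 → root in [0.430100, 0.631050]
step 3: m = 0.530575, f(m) = 0.066654 > 0 → root in [0.530575, 0.631050]
step 4: m = 0.580812, f(m) = -0.035202 < 0 → root in [0.530575, 0.580812]
Midpoint of [0.530575, 0.580812] = 0.555694

0.55569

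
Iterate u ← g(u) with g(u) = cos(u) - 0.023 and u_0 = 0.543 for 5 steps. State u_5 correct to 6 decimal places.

0.746610

u_1 = g(0.543000) = 0.833162
u_2 = g(0.833162) = 0.649539
u_3 = g(0.649539) = 0.773363
u_4 = g(0.773363) = 0.692566
u_5 = g(0.692566) = 0.746610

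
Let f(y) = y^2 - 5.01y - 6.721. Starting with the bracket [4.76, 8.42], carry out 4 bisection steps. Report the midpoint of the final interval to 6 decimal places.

f(4.760000) = -7.911000, f(8.420000) = 21.991200 (opposite signs)
step 1: m = 6.590000, f(m) = 3.691200 > 0 → root in [4.760000, 6.590000]
step 2: m = 5.675000, f(m) = -2.947125 < 0 → root in [5.675000, 6.590000]
step 3: m = 6.132500, f(m) = 0.162731 > 0 → root in [5.675000, 6.132500]
step 4: m = 5.903750, f(m) = -1.444523 < 0 → root in [5.903750, 6.132500]
Midpoint of [5.903750, 6.132500] = 6.018125

6.018125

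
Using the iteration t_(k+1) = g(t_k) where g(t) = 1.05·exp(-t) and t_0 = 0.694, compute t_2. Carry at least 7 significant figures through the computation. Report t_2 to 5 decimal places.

0.62141

t_1 = g(0.694000) = 0.524552
t_2 = g(0.524552) = 0.621411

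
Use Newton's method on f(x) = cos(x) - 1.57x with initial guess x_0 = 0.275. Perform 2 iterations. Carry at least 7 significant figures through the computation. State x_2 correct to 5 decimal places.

f'(x) = -sin(x) - 1.57
x_0 = 0.275000: f = 0.530675, f' = -1.841547 → x_1 = 0.275000 - (0.530675)/(-1.841547) = 0.563168
x_1 = 0.563168: f = -0.038606, f' = -2.103868 → x_2 = 0.563168 - (-0.038606)/(-2.103868) = 0.544818

0.54482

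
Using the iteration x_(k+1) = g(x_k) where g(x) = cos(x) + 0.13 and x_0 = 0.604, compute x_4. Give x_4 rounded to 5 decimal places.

0.76027

x_1 = g(0.604000) = 0.953070
x_2 = g(0.953070) = 0.709183
x_3 = g(0.709183) = 0.888894
x_4 = g(0.888894) = 0.760271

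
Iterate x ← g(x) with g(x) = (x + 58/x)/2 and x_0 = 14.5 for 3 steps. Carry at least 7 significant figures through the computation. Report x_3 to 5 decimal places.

x_1 = g(14.500000) = 9.250000
x_2 = g(9.250000) = 7.760135
x_3 = g(7.760135) = 7.617116

7.61712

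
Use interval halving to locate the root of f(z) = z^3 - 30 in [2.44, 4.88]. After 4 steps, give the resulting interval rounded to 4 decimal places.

[3.0500, 3.2025]

f(2.440000) = -15.473216, f(4.880000) = 86.214272 (opposite signs)
step 1: m = 3.660000, f(m) = 19.027896 > 0 → root in [2.440000, 3.660000]
step 2: m = 3.050000, f(m) = -1.627375 < 0 → root in [3.050000, 3.660000]
step 3: m = 3.355000, f(m) = 7.763964 > 0 → root in [3.050000, 3.355000]
step 4: m = 3.202500, f(m) = 2.844860 > 0 → root in [3.050000, 3.202500]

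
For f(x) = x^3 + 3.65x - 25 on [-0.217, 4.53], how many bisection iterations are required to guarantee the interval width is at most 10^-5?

19

Initial width b − a = 4.53 − -0.217 = 4.747000.
After n steps the width is (b−a)/2^n; need (b−a)/2^n ≤ 10^-5.
So n ≥ log₂(4.747000/10^-5) = log₂(474700.0000) ≈ 18.8567.
Hence n = 19.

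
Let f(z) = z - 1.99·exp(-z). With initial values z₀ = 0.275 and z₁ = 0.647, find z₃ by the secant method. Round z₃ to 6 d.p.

f(z_0) = -1.236549, f(z_1) = -0.394992
z_2 = 0.647000 - (-0.394992)·(0.647000 - 0.275000)/(-0.394992 - (-1.236549)) = 0.821602; f(z_2) = -0.053455
z_3 = 0.821602 - (-0.053455)·(0.821602 - 0.647000)/(-0.053455 - (-0.394992)) = 0.848929; f(z_3) = -0.002538

0.848929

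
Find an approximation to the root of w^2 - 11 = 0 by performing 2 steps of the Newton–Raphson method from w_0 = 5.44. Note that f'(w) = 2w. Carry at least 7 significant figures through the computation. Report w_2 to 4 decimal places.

w_0 = 5.440000: f = 18.593600, f' = 10.880000 → w_1 = 5.440000 - (18.593600)/(10.880000) = 3.731029
w_1 = 3.731029: f = 2.920580, f' = 7.462059 → w_2 = 3.731029 - (2.920580)/(7.462059) = 3.339639

3.3396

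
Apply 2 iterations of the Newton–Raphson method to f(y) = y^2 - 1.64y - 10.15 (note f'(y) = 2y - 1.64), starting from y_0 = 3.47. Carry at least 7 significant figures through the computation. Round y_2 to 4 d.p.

y_0 = 3.470000: f = -3.799900, f' = 5.300000 → y_1 = 3.470000 - (-3.799900)/(5.300000) = 4.186962
y_1 = 4.186962: f = 0.514035, f' = 6.733925 → y_2 = 4.186962 - (0.514035)/(6.733925) = 4.110627

4.1106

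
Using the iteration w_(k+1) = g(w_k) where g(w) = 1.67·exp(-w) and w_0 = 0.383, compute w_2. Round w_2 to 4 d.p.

0.5348

w_1 = g(0.383000) = 1.138628
w_2 = g(1.138628) = 0.534831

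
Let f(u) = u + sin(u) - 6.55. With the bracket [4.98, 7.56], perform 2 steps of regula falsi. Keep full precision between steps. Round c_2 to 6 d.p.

6.414793

False-position update: c = (a·f(b) − b·f(a))/(f(b) − f(a)); replace the endpoint whose sign matches f(c).
f(4.980000) = -2.534405, f(7.560000) = 1.967098
step 1: c = 6.432574, f(c) = 0.031407 > 0 → new bracket [4.980000, 6.432574]
step 2: c = 6.414793, f(c) = -0.003978 < 0 → new bracket [6.414793, 6.432574]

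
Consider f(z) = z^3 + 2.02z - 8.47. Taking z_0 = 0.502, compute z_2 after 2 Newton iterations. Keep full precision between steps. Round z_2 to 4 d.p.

2.2288

f'(z) = 3z^2 + 2.02
z_0 = 0.502000: f = -7.329454, f' = 2.776012 → z_1 = 0.502000 - (-7.329454)/(2.776012) = 3.142282
z_1 = 3.142282: f = 28.904096, f' = 31.641805 → z_2 = 3.142282 - (28.904096)/(31.641805) = 2.228804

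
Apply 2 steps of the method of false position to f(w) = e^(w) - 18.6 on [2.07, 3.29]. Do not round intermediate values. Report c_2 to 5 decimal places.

f(2.070000) = -10.675177, f(3.290000) = 8.242864
step 1: c = 2.758428, f(c) = -2.824969 < 0 → new bracket [2.758428, 3.290000]
step 2: c = 2.894107, f(c) = -0.532632 < 0 → new bracket [2.894107, 3.290000]

2.89411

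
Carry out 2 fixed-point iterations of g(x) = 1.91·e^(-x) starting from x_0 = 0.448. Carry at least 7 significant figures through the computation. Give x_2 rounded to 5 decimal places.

0.56372

x_1 = g(0.448000) = 1.220308
x_2 = g(1.220308) = 0.563716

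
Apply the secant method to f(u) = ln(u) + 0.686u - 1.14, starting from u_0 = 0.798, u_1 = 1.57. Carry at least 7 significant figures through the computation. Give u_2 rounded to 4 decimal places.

f(u_0) = -0.818219, f(u_1) = 0.388096
u_2 = 1.570000 - (0.388096)·(1.570000 - 0.798000)/(0.388096 - (-0.818219)) = 1.321632; f(u_2) = 0.045507

1.3216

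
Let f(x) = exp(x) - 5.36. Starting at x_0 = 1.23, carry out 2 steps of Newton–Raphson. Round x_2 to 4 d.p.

1.6856

f'(x) = exp(x)
x_0 = 1.230000: f = -1.938770, f' = 3.421230 → x_1 = 1.230000 - (-1.938770)/(3.421230) = 1.796688
x_1 = 1.796688: f = 0.669645, f' = 6.029645 → x_2 = 1.796688 - (0.669645)/(6.029645) = 1.685629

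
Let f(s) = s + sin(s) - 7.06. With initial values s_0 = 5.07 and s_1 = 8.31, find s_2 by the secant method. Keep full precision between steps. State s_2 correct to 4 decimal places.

f(s_0) = -2.926736, f(s_1) = 2.147813
s_2 = 8.310000 - (2.147813)·(8.310000 - 5.070000)/(2.147813 - (-2.926736)) = 6.938663; f(s_2) = 0.488202

6.9387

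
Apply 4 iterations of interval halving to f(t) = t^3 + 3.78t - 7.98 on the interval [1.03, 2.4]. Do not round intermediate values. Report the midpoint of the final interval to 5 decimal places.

1.41531

f(1.030000) = -2.993873, f(2.400000) = 14.916000 (opposite signs)
step 1: m = 1.715000, f(m) = 3.546901 > 0 → root in [1.030000, 1.715000]
step 2: m = 1.372500, f(m) = -0.206495 < 0 → root in [1.372500, 1.715000]
step 3: m = 1.543750, f(m) = 1.534385 > 0 → root in [1.372500, 1.543750]
step 4: m = 1.458125, f(m) = 0.631874 > 0 → root in [1.372500, 1.458125]
Midpoint of [1.372500, 1.458125] = 1.415312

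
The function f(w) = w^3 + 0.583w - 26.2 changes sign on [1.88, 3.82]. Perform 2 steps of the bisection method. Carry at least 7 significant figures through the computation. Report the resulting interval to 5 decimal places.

f(1.880000) = -18.459288, f(3.820000) = 31.770028 (opposite signs)
step 1: m = 2.850000, f(m) = -1.389325 < 0 → root in [2.850000, 3.820000]
step 2: m = 3.335000, f(m) = 12.836925 > 0 → root in [2.850000, 3.335000]

[2.85000, 3.33500]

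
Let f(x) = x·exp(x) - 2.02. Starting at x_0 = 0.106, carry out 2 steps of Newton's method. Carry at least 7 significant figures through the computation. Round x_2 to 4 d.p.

Newton update: x ← x − f(x)/f'(x).
f'(x) = (x + 1)·exp(x)
x_0 = 0.106000: f = -1.902147, f' = 1.229675 → x_1 = 0.106000 - (-1.902147)/(1.229675) = 1.652870
x_1 = 1.652870: f = 6.611191, f' = 13.853135 → x_2 = 1.652870 - (6.611191)/(13.853135) = 1.175635

1.1756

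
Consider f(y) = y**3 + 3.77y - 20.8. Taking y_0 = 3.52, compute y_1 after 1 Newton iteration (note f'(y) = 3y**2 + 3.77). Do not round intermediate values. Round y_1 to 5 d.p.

y_0 = 3.520000: f = 36.084608, f' = 40.941200 → y_1 = 3.520000 - (36.084608)/(40.941200) = 2.638624

2.63862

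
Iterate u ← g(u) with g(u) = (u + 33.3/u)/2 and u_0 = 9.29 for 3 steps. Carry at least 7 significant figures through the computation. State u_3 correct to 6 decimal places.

u_1 = g(9.290000) = 6.437250
u_2 = g(6.437250) = 5.805133
u_3 = g(5.805133) = 5.770718

5.770718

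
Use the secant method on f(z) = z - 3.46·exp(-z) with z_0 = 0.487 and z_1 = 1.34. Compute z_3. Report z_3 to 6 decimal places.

f(z_0) = -1.639056, f(z_1) = 0.434014
z_2 = 1.340000 - (0.434014)·(1.340000 - 0.487000)/(0.434014 - (-1.639056)) = 1.161418; f(z_2) = 0.078292
z_3 = 1.161418 - (0.078292)·(1.161418 - 1.340000)/(0.078292 - (0.434014)) = 1.122113; f(z_3) = -0.004432

1.122113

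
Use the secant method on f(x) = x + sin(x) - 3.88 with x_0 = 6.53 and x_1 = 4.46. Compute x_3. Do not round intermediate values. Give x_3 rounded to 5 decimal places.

f(x_0) = 2.894316, f(x_1) = -0.388319
x_2 = 4.460000 - (-0.388319)·(4.460000 - 6.530000)/(-0.388319 - (2.894316)) = 4.704870; f(x_2) = -0.175102
x_3 = 4.704870 - (-0.175102)·(4.704870 - 4.460000)/(-0.175102 - (-0.388319)) = 4.905966; f(x_3) = 0.044644

4.90597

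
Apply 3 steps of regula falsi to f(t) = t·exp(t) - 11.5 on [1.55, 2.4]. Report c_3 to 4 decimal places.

1.8242

False-position update: c = (a·f(b) − b·f(a))/(f(b) − f(a)); replace the endpoint whose sign matches f(c).
f(1.550000) = -4.197221, f(2.400000) = 14.955623
step 1: c = 1.736272, f(c) = -1.644672 < 0 → new bracket [1.736272, 2.400000]
step 2: c = 1.802031, f(c) = -0.576189 < 0 → new bracket [1.802031, 2.400000]
step 3: c = 1.824214, f(c) = -0.193669 < 0 → new bracket [1.824214, 2.400000]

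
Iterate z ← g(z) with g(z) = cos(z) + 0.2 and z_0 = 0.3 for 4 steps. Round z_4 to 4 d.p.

0.7206

z_1 = g(0.300000) = 1.155336
z_2 = g(1.155336) = 0.603611
z_3 = g(0.603611) = 1.023291
z_4 = g(1.023291) = 0.720558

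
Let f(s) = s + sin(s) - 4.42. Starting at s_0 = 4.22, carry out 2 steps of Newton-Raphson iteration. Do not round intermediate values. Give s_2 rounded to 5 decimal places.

Newton update: s ← s − f(s)/f'(s).
f'(s) = 1 + cos(s)
s_0 = 4.220000: f = -1.081206, f' = 0.527268 → s_1 = 4.220000 - (-1.081206)/(0.527268) = 6.270583
s_1 = 6.270583: f = 1.837981, f' = 1.999921 → s_2 = 6.270583 - (1.837981)/(1.999921) = 5.351556

5.35156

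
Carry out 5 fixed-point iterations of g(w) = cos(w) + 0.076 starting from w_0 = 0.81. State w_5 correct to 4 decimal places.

w_1 = g(0.810000) = 0.765498
w_2 = g(0.765498) = 0.797037
w_3 = g(0.797037) = 0.774829
w_4 = g(0.774829) = 0.790541
w_5 = g(0.790541) = 0.779461

0.7795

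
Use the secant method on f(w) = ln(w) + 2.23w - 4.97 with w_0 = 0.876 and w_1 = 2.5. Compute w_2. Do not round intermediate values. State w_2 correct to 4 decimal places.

1.9710

f(w_0) = -3.148909, f(w_1) = 1.521291
w_2 = 2.500000 - (1.521291)·(2.500000 - 0.876000)/(1.521291 - (-3.148909)) = 1.970991; f(w_2) = 0.103847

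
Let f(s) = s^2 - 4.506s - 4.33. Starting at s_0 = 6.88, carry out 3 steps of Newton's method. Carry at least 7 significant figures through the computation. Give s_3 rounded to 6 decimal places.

5.319939

f'(s) = 2s - 4.506
s_0 = 6.880000: f = 12.003120, f' = 9.254000 → s_1 = 6.880000 - (12.003120)/(9.254000) = 5.582926
s_1 = 5.582926: f = 1.682400, f' = 6.659853 → s_2 = 5.582926 - (1.682400)/(6.659853) = 5.330308
s_2 = 5.330308: f = 0.063816, f' = 6.154616 → s_3 = 5.330308 - (0.063816)/(6.154616) = 5.319939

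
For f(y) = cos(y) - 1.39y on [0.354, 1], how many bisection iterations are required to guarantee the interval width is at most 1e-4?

Initial width b − a = 1 − 0.354 = 0.646000.
After n steps the width is (b−a)/2^n; need (b−a)/2^n ≤ 1e-4.
So n ≥ log₂(0.646000/1e-4) = log₂(6460.0000) ≈ 12.6573.
Hence n = 13.

13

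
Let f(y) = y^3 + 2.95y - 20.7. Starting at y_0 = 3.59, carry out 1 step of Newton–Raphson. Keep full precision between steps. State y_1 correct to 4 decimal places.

2.7211

f'(y) = 3y^2 + 2.95
y_0 = 3.590000: f = 36.158779, f' = 41.614300 → y_1 = 3.590000 - (36.158779)/(41.614300) = 2.721097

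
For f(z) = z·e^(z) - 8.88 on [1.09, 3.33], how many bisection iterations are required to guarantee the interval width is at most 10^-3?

Initial width b − a = 3.33 − 1.09 = 2.240000.
After n steps the width is (b−a)/2^n; need (b−a)/2^n ≤ 10^-3.
So n ≥ log₂(2.240000/10^-3) = log₂(2240.0000) ≈ 11.1293.
Hence n = 12.

12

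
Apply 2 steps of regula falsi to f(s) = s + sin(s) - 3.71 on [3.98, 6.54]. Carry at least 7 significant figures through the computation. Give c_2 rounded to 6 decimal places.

False-position update: c = (a·f(b) − b·f(a))/(f(b) − f(a)); replace the endpoint whose sign matches f(c).
f(3.980000) = -0.473579, f(6.540000) = 3.084001
step 1: c = 4.320783, f(c) = -0.313514 < 0 → new bracket [4.320783, 6.540000]
step 2: c = 4.525567, f(c) = -0.167033 < 0 → new bracket [4.525567, 6.540000]

4.525567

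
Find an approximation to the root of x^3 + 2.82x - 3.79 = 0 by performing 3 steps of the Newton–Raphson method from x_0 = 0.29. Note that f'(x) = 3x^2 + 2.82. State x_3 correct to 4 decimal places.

Newton update: x ← x − f(x)/f'(x).
x_0 = 0.290000: f = -2.947811, f' = 3.072300 → x_1 = 0.290000 - (-2.947811)/(3.072300) = 1.249480
x_1 = 1.249480: f = 1.684224, f' = 7.503602 → x_2 = 1.249480 - (1.684224)/(7.503602) = 1.025025
x_2 = 1.025025: f = 0.177539, f' = 5.972028 → x_3 = 1.025025 - (0.177539)/(5.972028) = 0.995296

0.9953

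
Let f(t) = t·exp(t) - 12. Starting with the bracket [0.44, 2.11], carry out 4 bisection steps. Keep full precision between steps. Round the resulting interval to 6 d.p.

[1.796875, 1.901250]

f(0.440000) = -11.316809, f(2.110000) = 5.403789 (opposite signs)
step 1: m = 1.275000, f(m) = -7.437156 < 0 → root in [1.275000, 2.110000]
step 2: m = 1.692500, f(m) = -2.804569 < 0 → root in [1.692500, 2.110000]
step 3: m = 1.901250, f(m) = 0.727456 > 0 → root in [1.692500, 1.901250]
step 4: m = 1.796875, f(m) = -1.163457 < 0 → root in [1.796875, 1.901250]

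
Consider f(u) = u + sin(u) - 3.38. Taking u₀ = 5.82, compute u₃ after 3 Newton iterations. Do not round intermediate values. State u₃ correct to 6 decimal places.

4.301113

f'(u) = 1 + cos(u)
u_0 = 5.820000: f = 1.993200, f' = 1.894634 → u_1 = 5.820000 - (1.993200)/(1.894634) = 4.767976
u_1 = 4.767976: f = 0.389521, f' = 1.055559 → u_2 = 4.767976 - (0.389521)/(1.055559) = 4.398958
u_2 = 4.398958: f = 0.067676, f' = 0.691675 → u_3 = 4.398958 - (0.067676)/(0.691675) = 4.301113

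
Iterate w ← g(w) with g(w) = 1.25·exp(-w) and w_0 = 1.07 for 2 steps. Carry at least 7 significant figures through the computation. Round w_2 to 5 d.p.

0.81414

w_1 = g(1.070000) = 0.428761
w_2 = g(0.428761) = 0.814145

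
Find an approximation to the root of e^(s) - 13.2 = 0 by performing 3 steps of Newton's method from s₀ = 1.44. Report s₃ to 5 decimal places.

Newton update: s ← s − f(s)/f'(s).
f'(s) = e^(s)
s_0 = 1.440000: f = -8.979304, f' = 4.220696 → s_1 = 1.440000 - (-8.979304)/(4.220696) = 3.567446
s_1 = 3.567446: f = 22.226014, f' = 35.426014 → s_2 = 3.567446 - (22.226014)/(35.426014) = 2.940054
s_2 = 2.940054: f = 5.716867, f' = 18.916867 → s_3 = 2.940054 - (5.716867)/(18.916867) = 2.637844

2.63784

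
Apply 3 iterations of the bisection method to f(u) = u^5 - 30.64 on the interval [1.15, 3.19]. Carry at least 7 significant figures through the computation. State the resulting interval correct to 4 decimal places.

[1.9150, 2.1700]

f(1.150000) = -28.628643, f(3.190000) = 299.694106 (opposite signs)
step 1: m = 2.170000, f(m) = 17.477014 > 0 → root in [1.150000, 2.170000]
step 2: m = 1.660000, f(m) = -18.035070 < 0 → root in [1.660000, 2.170000]
step 3: m = 1.915000, f(m) = -4.886047 < 0 → root in [1.915000, 2.170000]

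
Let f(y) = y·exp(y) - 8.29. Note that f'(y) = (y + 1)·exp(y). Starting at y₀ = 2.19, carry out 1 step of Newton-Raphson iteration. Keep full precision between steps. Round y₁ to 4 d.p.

1.7943

Newton update: y ← y − f(y)/f'(y).
y_0 = 2.190000: f = 11.278117, f' = 28.503330 → y_1 = 2.190000 - (11.278117)/(28.503330) = 1.794323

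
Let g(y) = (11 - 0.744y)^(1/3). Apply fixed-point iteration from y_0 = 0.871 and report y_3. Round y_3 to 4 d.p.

y_1 = g(0.871000) = 2.179421
y_2 = g(2.179421) = 2.108845
y_3 = g(2.108845) = 2.112773

2.1128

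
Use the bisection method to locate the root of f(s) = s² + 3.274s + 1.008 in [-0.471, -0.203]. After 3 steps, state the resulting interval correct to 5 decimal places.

[-0.37050, -0.33700]

f(-0.471000) = -0.312213, f(-0.203000) = 0.384587 (opposite signs)
step 1: m = -0.337000, f(m) = 0.018231 > 0 → root in [-0.471000, -0.337000]
step 2: m = -0.404000, f(m) = -0.151480 < 0 → root in [-0.404000, -0.337000]
step 3: m = -0.370500, f(m) = -0.067747 < 0 → root in [-0.370500, -0.337000]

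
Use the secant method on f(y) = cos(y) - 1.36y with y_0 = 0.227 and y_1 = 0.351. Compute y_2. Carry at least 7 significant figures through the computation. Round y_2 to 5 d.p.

0.63168

f(y_0) = 0.665626, f(y_1) = 0.461669
y_2 = 0.351000 - (0.461669)·(0.351000 - 0.227000)/(0.461669 - (0.665626)) = 0.631682; f(y_2) = -0.052053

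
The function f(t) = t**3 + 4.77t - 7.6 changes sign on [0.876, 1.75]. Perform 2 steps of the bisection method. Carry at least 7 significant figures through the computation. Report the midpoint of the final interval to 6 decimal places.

f(0.876000) = -2.749259, f(1.750000) = 6.106875 (opposite signs)
step 1: m = 1.313000, f(m) = 0.926581 > 0 → root in [0.876000, 1.313000]
step 2: m = 1.094500, f(m) = -1.068100 < 0 → root in [1.094500, 1.313000]
Midpoint of [1.094500, 1.313000] = 1.203750

1.203750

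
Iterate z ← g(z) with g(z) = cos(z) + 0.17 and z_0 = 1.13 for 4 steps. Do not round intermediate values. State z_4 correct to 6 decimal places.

z_1 = g(1.130000) = 0.596660
z_2 = g(0.596660) = 0.997217
z_3 = g(0.997217) = 0.712642
z_4 = g(0.712642) = 0.926637

0.926637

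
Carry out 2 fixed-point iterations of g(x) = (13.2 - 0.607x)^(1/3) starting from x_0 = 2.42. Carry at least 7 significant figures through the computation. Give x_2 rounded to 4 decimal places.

x_1 = g(2.420000) = 2.272196
x_2 = g(2.272196) = 2.277974

2.2780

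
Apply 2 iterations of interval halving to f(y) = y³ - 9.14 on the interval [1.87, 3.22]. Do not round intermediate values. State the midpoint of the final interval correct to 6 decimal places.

f(1.870000) = -2.600797, f(3.220000) = 24.246248 (opposite signs)
step 1: m = 2.545000, f(m) = 7.344029 > 0 → root in [1.870000, 2.545000]
step 2: m = 2.207500, f(m) = 1.617272 > 0 → root in [1.870000, 2.207500]
Midpoint of [1.870000, 2.207500] = 2.038750

2.038750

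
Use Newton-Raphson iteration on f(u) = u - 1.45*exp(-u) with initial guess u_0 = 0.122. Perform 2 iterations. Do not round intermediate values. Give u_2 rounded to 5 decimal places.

f'(u) = 1 + 1.45*exp(-u)
u_0 = 0.122000: f = -1.161465, f' = 2.283465 → u_1 = 0.122000 - (-1.161465)/(2.283465) = 0.630642
u_1 = 0.630642: f = -0.141121, f' = 1.771763 → u_2 = 0.630642 - (-0.141121)/(1.771763) = 0.710292

0.71029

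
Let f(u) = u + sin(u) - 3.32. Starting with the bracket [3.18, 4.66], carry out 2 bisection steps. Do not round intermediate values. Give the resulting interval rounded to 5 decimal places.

[3.92000, 4.29000]

f(3.180000) = -0.178398, f(4.660000) = 0.341372 (opposite signs)
step 1: m = 3.920000, f(m) = -0.102146 < 0 → root in [3.920000, 4.660000]
step 2: m = 4.290000, f(m) = 0.057888 > 0 → root in [3.920000, 4.290000]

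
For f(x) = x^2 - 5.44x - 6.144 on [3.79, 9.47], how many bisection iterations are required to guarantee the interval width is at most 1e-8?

30

Initial width b − a = 9.47 − 3.79 = 5.680000.
After n steps the width is (b−a)/2^n; need (b−a)/2^n ≤ 1e-8.
So n ≥ log₂(5.680000/1e-8) = log₂(568000000.0000) ≈ 29.0813.
Hence n = 30.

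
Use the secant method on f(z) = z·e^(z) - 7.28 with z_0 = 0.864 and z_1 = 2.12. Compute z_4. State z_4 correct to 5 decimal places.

Secant update: z_(k+1) = z_k − f(z_k)·(z_k − z_(k-1))/(f(z_k) − f(z_(k-1))).
f(z_0) = -5.230046, f(z_1) = 10.382011
z_2 = 2.120000 - (10.382011)·(2.120000 - 0.864000)/(10.382011 - (-5.230046)) = 1.284761; f(z_2) = -2.637129
z_3 = 1.284761 - (-2.637129)·(1.284761 - 2.120000)/(-2.637129 - (10.382011)) = 1.453945; f(z_3) = -1.057167
z_4 = 1.453945 - (-1.057167)·(1.453945 - 1.284761)/(-1.057167 - (-2.637129)) = 1.567148; f(z_4) = 0.231271

1.56715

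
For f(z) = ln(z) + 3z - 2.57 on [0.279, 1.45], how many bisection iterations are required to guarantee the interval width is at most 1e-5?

Initial width b − a = 1.45 − 0.279 = 1.171000.
After n steps the width is (b−a)/2^n; need (b−a)/2^n ≤ 1e-5.
So n ≥ log₂(1.171000/1e-5) = log₂(117100.0000) ≈ 16.8374.
Hence n = 17.

17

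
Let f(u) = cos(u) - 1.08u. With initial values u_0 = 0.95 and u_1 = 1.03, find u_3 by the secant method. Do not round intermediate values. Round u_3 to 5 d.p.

0.70590

Secant update: u_(k+1) = u_k − f(u_k)·(u_k − u_(k-1))/(f(u_k) − f(u_(k-1))).
f(u_0) = -0.444317, f(u_1) = -0.597581
u_2 = 1.030000 - (-0.597581)·(1.030000 - 0.950000)/(-0.597581 - (-0.444317)) = 0.718078; f(u_2) = -0.022453
u_3 = 0.718078 - (-0.022453)·(0.718078 - 1.030000)/(-0.022453 - (-0.597581)) = 0.705901; f(u_3) = -0.001345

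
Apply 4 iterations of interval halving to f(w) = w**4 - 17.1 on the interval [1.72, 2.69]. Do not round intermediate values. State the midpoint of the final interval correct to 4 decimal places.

2.0534

f(1.720000) = -8.347869, f(2.690000) = 35.261143 (opposite signs)
step 1: m = 2.205000, f(m) = 6.539287 > 0 → root in [1.720000, 2.205000]
step 2: m = 1.962500, f(m) = -2.266670 < 0 → root in [1.962500, 2.205000]
step 3: m = 2.083750, f(m) = 1.753086 > 0 → root in [1.962500, 2.083750]
step 4: m = 2.023125, f(m) = -0.347066 < 0 → root in [2.023125, 2.083750]
Midpoint of [2.023125, 2.083750] = 2.053438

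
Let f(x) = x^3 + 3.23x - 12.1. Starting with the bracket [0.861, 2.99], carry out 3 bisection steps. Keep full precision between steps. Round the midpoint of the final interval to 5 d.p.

1.79244

f(0.861000) = -8.680693, f(2.990000) = 24.288599 (opposite signs)
step 1: m = 1.925500, f(m) = 1.258253 > 0 → root in [0.861000, 1.925500]
step 2: m = 1.393250, f(m) = -4.895301 < 0 → root in [1.393250, 1.925500]
step 3: m = 1.659375, f(m) = -2.171088 < 0 → root in [1.659375, 1.925500]
Midpoint of [1.659375, 1.925500] = 1.792438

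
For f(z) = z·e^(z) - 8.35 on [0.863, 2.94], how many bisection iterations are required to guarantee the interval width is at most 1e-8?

28

Initial width b − a = 2.94 − 0.863 = 2.077000.
After n steps the width is (b−a)/2^n; need (b−a)/2^n ≤ 1e-8.
So n ≥ log₂(2.077000/1e-8) = log₂(207700000.0000) ≈ 27.6299.
Hence n = 28.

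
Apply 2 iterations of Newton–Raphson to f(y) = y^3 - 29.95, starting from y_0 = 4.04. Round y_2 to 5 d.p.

3.11730

f'(y) = 3y^2
y_0 = 4.040000: f = 35.989264, f' = 48.964800 → y_1 = 4.040000 - (35.989264)/(48.964800) = 3.304997
y_1 = 3.304997: f = 6.150507, f' = 32.769020 → y_2 = 3.304997 - (6.150507)/(32.769020) = 3.117304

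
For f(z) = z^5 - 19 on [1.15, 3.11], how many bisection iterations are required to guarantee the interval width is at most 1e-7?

Initial width b − a = 3.11 − 1.15 = 1.960000.
After n steps the width is (b−a)/2^n; need (b−a)/2^n ≤ 1e-7.
So n ≥ log₂(1.960000/1e-7) = log₂(19600000.0000) ≈ 24.2244.
Hence n = 25.

25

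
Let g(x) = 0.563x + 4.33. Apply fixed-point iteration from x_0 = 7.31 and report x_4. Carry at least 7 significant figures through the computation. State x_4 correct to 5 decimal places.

9.64740

x_1 = g(7.310000) = 8.445530
x_2 = g(8.445530) = 9.084833
x_3 = g(9.084833) = 9.444761
x_4 = g(9.444761) = 9.647401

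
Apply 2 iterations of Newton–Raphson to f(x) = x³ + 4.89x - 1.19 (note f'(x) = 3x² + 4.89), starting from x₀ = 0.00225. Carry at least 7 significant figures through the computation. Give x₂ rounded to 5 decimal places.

0.24051

x_0 = 0.002250: f = -1.178997, f' = 4.890015 → x_1 = 0.002250 - (-1.178997)/(4.890015) = 0.243353
x_1 = 0.243353: f = 0.014408, f' = 5.067662 → x_2 = 0.243353 - (0.014408)/(5.067662) = 0.240510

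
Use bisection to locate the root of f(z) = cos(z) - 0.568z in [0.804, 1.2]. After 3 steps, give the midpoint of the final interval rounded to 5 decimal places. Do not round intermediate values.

0.97725

f(0.804000) = 0.237160, f(1.200000) = -0.319242 (opposite signs)
step 1: m = 1.002000, f(m) = -0.030518 < 0 → root in [0.804000, 1.002000]
step 2: m = 0.903000, f(m) = 0.106353 > 0 → root in [0.903000, 1.002000]
step 3: m = 0.952500, f(m) = 0.038628 > 0 → root in [0.952500, 1.002000]
Midpoint of [0.952500, 1.002000] = 0.977250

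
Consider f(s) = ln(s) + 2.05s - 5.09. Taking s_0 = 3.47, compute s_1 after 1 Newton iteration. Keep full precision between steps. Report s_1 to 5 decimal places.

f'(s) = 1/s + 2.05
s_0 = 3.470000: f = 3.267655, f' = 2.338184 → s_1 = 3.470000 - (3.267655)/(2.338184) = 2.072482

2.07248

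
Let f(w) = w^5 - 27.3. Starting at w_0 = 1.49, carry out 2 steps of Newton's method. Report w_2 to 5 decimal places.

Newton update: w ← w − f(w)/f'(w).
f'(w) = 5w^4
w_0 = 1.490000: f = -19.956022, f' = 24.644220 → w_1 = 1.490000 - (-19.956022)/(24.644220) = 2.299765
w_1 = 2.299765: f = 37.030530, f' = 139.863280 → w_2 = 2.299765 - (37.030530)/(139.863280) = 2.035002

2.03500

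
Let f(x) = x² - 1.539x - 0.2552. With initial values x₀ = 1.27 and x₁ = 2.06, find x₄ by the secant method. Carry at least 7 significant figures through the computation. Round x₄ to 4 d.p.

f(x_0) = -0.596830, f(x_1) = 0.818060
x_2 = 2.060000 - (0.818060)·(2.060000 - 1.270000)/(0.818060 - (-0.596830)) = 1.603238; f(x_2) = -0.152211
x_3 = 1.603238 - (-0.152211)·(1.603238 - 2.060000)/(-0.152211 - (0.818060)) = 1.674893; f(x_3) = -0.027595
x_4 = 1.674893 - (-0.027595)·(1.674893 - 1.603238)/(-0.027595 - (-0.152211)) = 1.690759; f(x_4) = 0.001389

1.6908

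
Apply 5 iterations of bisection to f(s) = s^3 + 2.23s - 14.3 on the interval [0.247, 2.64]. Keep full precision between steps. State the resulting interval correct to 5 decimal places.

[2.11653, 2.19131]

f(0.247000) = -13.734121, f(2.640000) = 9.986944 (opposite signs)
step 1: m = 1.443500, f(m) = -8.073185 < 0 → root in [1.443500, 2.640000]
step 2: m = 2.041750, f(m) = -1.235366 < 0 → root in [2.041750, 2.640000]
step 3: m = 2.340875, f(m) = 3.747434 > 0 → root in [2.041750, 2.340875]
step 4: m = 2.191312, f(m) = 1.108982 > 0 → root in [2.041750, 2.191312]
step 5: m = 2.116531, f(m) = -0.098701 < 0 → root in [2.116531, 2.191312]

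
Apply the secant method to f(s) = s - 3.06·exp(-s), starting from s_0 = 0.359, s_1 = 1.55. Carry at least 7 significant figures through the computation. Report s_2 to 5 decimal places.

f(s_0) = -1.778026, f(s_1) = 0.900521
s_2 = 1.550000 - (0.900521)·(1.550000 - 0.359000)/(0.900521 - (-1.778026)) = 1.149589; f(s_2) = 0.180281

1.14959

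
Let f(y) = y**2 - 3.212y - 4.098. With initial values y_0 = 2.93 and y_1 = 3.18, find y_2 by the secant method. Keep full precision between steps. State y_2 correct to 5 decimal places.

Secant update: y_(k+1) = y_k − f(y_k)·(y_k − y_(k-1))/(f(y_k) − f(y_(k-1))).
f(y_0) = -4.924260, f(y_1) = -4.199760
y_2 = 3.180000 - (-4.199760)·(3.180000 - 2.930000)/(-4.199760 - (-4.924260)) = 4.629193; f(y_2) = 2.462457

4.62919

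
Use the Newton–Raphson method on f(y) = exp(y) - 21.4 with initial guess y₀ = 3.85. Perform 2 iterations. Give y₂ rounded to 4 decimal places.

3.0904

f'(y) = exp(y)
y_0 = 3.850000: f = 25.593063, f' = 46.993063 → y_1 = 3.850000 - (25.593063)/(46.993063) = 3.305386
y_1 = 3.305386: f = 5.859071, f' = 27.259071 → y_2 = 3.305386 - (5.859071)/(27.259071) = 3.090446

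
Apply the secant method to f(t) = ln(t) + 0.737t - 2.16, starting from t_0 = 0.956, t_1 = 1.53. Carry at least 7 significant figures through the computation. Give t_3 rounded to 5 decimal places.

f(t_0) = -1.500425, f(t_1) = -0.607122
t_2 = 1.530000 - (-0.607122)·(1.530000 - 0.956000)/(-0.607122 - (-1.500425)) = 1.920112; f(t_2) = -0.092494
t_3 = 1.920112 - (-0.092494)·(1.920112 - 1.530000)/(-0.092494 - (-0.607122)) = 1.990227; f(t_3) = -0.004954

1.99023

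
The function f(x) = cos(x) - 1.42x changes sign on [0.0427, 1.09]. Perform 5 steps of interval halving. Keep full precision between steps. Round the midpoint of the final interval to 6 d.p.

f(0.042700) = 0.938454, f(1.090000) = -1.085315 (opposite signs)
step 1: m = 0.566350, f(m) = 0.039648 > 0 → root in [0.566350, 1.090000]
step 2: m = 0.828175, f(m) = -0.499787 < 0 → root in [0.566350, 0.828175]
step 3: m = 0.697263, f(m) = -0.223510 < 0 → root in [0.566350, 0.697263]
step 4: m = 0.631806, f(m) = -0.090203 < 0 → root in [0.566350, 0.631806]
step 5: m = 0.599078, f(m) = -0.024835 < 0 → root in [0.566350, 0.599078]
Midpoint of [0.566350, 0.599078] = 0.582714

0.582714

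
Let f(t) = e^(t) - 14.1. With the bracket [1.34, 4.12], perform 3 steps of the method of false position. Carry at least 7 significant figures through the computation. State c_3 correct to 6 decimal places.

2.360440

f(1.340000) = -10.280956, f(4.120000) = 47.459242
step 1: c = 1.834994, f(c) = -7.834903 < 0 → new bracket [1.834994, 4.120000]
step 2: c = 2.158768, f(c) = -5.439539 < 0 → new bracket [2.158768, 4.120000]
step 3: c = 2.360440, f(c) = -3.504389 < 0 → new bracket [2.360440, 4.120000]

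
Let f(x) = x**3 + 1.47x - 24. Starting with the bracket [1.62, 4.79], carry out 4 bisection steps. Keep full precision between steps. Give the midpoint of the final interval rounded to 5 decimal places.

f(1.620000) = -17.367072, f(4.790000) = 92.943539 (opposite signs)
step 1: m = 3.205000, f(m) = 13.633190 > 0 → root in [1.620000, 3.205000]
step 2: m = 2.412500, f(m) = -6.412498 < 0 → root in [2.412500, 3.205000]
step 3: m = 2.808750, f(m) = 2.287306 > 0 → root in [2.412500, 2.808750]
step 4: m = 2.610625, f(m) = -2.370025 < 0 → root in [2.610625, 2.808750]
Midpoint of [2.610625, 2.808750] = 2.709687

2.70969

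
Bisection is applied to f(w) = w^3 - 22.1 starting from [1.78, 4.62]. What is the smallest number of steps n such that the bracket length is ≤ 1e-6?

Initial width b − a = 4.62 − 1.78 = 2.840000.
After n steps the width is (b−a)/2^n; need (b−a)/2^n ≤ 1e-6.
So n ≥ log₂(2.840000/1e-6) = log₂(2840000.0000) ≈ 21.4375.
Hence n = 22.

22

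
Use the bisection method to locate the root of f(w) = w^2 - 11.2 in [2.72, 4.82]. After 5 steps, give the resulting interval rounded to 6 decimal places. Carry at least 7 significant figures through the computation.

[3.310625, 3.376250]

f(2.720000) = -3.801600, f(4.820000) = 12.032400 (opposite signs)
step 1: m = 3.770000, f(m) = 3.012900 > 0 → root in [2.720000, 3.770000]
step 2: m = 3.245000, f(m) = -0.669975 < 0 → root in [3.245000, 3.770000]
step 3: m = 3.507500, f(m) = 1.102556 > 0 → root in [3.245000, 3.507500]
step 4: m = 3.376250, f(m) = 0.199064 > 0 → root in [3.245000, 3.376250]
step 5: m = 3.310625, f(m) = -0.239762 < 0 → root in [3.310625, 3.376250]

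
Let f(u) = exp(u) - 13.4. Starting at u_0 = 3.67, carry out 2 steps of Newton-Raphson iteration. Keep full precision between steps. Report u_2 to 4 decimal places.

2.6710

f'(u) = exp(u)
u_0 = 3.670000: f = 25.851906, f' = 39.251906 → u_1 = 3.670000 - (25.851906)/(39.251906) = 3.011385
u_1 = 3.011385: f = 6.915511, f' = 20.315511 → u_2 = 3.011385 - (6.915511)/(20.315511) = 2.670979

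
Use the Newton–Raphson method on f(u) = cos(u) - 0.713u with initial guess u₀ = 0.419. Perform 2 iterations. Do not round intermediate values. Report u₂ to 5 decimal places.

0.88781

f'(u) = -sin(u) - 0.713
u_0 = 0.419000: f = 0.614749, f' = -1.119847 → u_1 = 0.419000 - (0.614749)/(-1.119847) = 0.967958
u_1 = 0.967958: f = -0.123172, f' = -1.536730 → u_2 = 0.967958 - (-0.123172)/(-1.536730) = 0.887806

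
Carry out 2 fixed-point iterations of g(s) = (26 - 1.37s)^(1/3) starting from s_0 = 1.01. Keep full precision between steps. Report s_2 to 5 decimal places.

s_1 = g(1.010000) = 2.908981
s_2 = g(2.908981) = 2.802663

2.80266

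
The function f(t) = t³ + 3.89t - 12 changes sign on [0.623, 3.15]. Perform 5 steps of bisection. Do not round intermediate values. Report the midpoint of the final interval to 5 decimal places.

1.76805

f(0.623000) = -9.334726, f(3.150000) = 31.509375 (opposite signs)
step 1: m = 1.886500, f(m) = 2.052316 > 0 → root in [0.623000, 1.886500]
step 2: m = 1.254750, f(m) = -5.143547 < 0 → root in [1.254750, 1.886500]
step 3: m = 1.570625, f(m) = -2.015752 < 0 → root in [1.570625, 1.886500]
step 4: m = 1.728562, f(m) = -0.111071 < 0 → root in [1.728562, 1.886500]
step 5: m = 1.807531, f(m) = 0.936807 > 0 → root in [1.728562, 1.807531]
Midpoint of [1.728562, 1.807531] = 1.768047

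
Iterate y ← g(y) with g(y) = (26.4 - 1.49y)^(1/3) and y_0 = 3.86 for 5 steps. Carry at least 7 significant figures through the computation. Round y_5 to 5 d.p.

2.81099

y_1 = g(3.860000) = 2.743449
y_2 = g(2.743449) = 2.815234
y_3 = g(2.815234) = 2.810728
y_4 = g(2.810728) = 2.811012
y_5 = g(2.811012) = 2.810994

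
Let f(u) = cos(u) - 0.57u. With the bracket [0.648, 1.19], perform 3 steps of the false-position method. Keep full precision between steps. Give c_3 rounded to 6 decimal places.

0.978853

f(0.648000) = 0.427933, f(1.190000) = -0.306640
step 1: c = 0.963747, f(c) = 0.021110 > 0 → new bracket [0.963747, 1.190000]
step 2: c = 0.978320, f(c) = 0.000774 > 0 → new bracket [0.978320, 1.190000]
step 3: c = 0.978853, f(c) = 0.000028 > 0 → new bracket [0.978853, 1.190000]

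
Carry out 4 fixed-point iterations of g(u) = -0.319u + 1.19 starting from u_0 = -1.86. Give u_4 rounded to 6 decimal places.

0.873595

u_1 = g(-1.860000) = 1.783340
u_2 = g(1.783340) = 0.621115
u_3 = g(0.621115) = 0.991864
u_4 = g(0.991864) = 0.873595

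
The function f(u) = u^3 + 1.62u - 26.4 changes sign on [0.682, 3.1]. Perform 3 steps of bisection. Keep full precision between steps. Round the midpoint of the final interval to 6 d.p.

2.646625

f(0.682000) = -24.977945, f(3.100000) = 8.413000 (opposite signs)
step 1: m = 1.891000, f(m) = -16.574589 < 0 → root in [1.891000, 3.100000]
step 2: m = 2.495500, f(m) = -6.816513 < 0 → root in [2.495500, 3.100000]
step 3: m = 2.797750, f(m) = 0.031478 > 0 → root in [2.495500, 2.797750]
Midpoint of [2.495500, 2.797750] = 2.646625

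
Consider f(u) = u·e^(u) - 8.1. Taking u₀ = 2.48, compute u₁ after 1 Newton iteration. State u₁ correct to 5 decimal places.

1.96228

Newton update: u ← u − f(u)/f'(u).
f'(u) = (u + 1)·e^(u)
u_0 = 2.480000: f = 21.514336, f' = 41.555600 → u_1 = 2.480000 - (21.514336)/(41.555600) = 1.962276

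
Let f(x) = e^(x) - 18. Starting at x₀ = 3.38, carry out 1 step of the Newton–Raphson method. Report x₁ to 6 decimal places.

Newton update: x ← x − f(x)/f'(x).
f'(x) = e^(x)
x_0 = 3.380000: f = 11.370771, f' = 29.370771 → x_1 = 3.380000 - (11.370771)/(29.370771) = 2.992854

2.992854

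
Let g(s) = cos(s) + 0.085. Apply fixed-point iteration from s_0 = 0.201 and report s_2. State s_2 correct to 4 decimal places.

0.5696

s_1 = g(0.201000) = 1.064867
s_2 = g(1.064867) = 0.569620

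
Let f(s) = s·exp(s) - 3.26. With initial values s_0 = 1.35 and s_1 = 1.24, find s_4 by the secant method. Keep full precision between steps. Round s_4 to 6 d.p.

Secant update: s_(k+1) = s_k − f(s_k)·(s_k − s_(k-1))/(f(s_k) − f(s_(k-1))).
f(s_0) = 1.947524, f(s_1) = 1.024961
s_2 = 1.240000 - (1.024961)·(1.240000 - 1.350000)/(1.024961 - (1.947524)) = 1.117791; f(s_2) = 0.158306
s_3 = 1.117791 - (0.158306)·(1.117791 - 1.240000)/(0.158306 - (1.024961)) = 1.095468; f(s_3) = 0.016085
s_4 = 1.095468 - (0.016085)·(1.095468 - 1.117791)/(0.016085 - (0.158306)) = 1.092943; f(s_4) = 0.000293

1.092943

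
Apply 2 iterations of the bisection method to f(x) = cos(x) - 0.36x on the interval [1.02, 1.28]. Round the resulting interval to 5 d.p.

f(1.020000) = 0.156166, f(1.280000) = -0.174085 (opposite signs)
step 1: m = 1.150000, f(m) = -0.005513 < 0 → root in [1.020000, 1.150000]
step 2: m = 1.085000, f(m) = 0.076313 > 0 → root in [1.085000, 1.150000]

[1.08500, 1.15000]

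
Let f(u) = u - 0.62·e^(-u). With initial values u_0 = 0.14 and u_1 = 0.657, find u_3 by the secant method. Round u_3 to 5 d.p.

0.41070

f(u_0) = -0.399002, f(u_1) = 0.335589
u_2 = 0.657000 - (0.335589)·(0.657000 - 0.140000)/(0.335589 - (-0.399002)) = 0.420815; f(u_2) = 0.013777
u_3 = 0.420815 - (0.013777)·(0.420815 - 0.657000)/(0.013777 - (0.335589)) = 0.410703; f(u_3) = -0.000471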